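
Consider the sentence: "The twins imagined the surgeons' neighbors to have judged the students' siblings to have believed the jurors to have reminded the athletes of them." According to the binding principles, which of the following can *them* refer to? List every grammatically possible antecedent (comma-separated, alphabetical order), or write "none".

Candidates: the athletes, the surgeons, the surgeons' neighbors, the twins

the surgeons, the surgeons' neighbors, the twins

*them* is a pronoun; Principle B requires it to be free in its binding domain — the clause headed by 'reminded'.
— the athletes: object of the clause headed by 'reminded'; c-commands the pronoun within its binding domain — blocked (Principle B).
— the surgeons: possessor inside the subject DP of the clause headed by 'judged'; does not c-command the pronoun — Principle B does not apply; allowed.
— the surgeons' neighbors: subject of the clause headed by 'judged'; c-commands the pronoun but lies outside its binding domain — allowed.
— the twins: subject of the matrix clause; c-commands the pronoun but lies outside its binding domain — allowed.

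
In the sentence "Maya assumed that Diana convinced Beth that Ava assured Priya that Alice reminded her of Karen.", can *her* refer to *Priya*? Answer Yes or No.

Yes

*her* is a pronoun; Principle B requires it to be free in its binding domain — the clause headed by 'reminded'.
— Priya: object of the clause headed by 'assured'; c-commands the pronoun but lies outside its binding domain — allowed.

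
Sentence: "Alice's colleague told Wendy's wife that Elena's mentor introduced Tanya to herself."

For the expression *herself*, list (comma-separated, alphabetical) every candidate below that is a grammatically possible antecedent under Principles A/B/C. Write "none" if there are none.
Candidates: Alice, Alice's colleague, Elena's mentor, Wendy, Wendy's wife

*herself* is a reflexive; Principle A requires it to be bound within its binding domain — the clause headed by 'introduced'.
— Alice: possessor inside the subject DP of the matrix clause; does not c-command the reflexive — cannot bind it (Principle A).
— Alice's colleague: subject of the matrix clause; c-commands the reflexive but lies outside its binding domain — cannot bind it (Principle A).
— Elena's mentor: subject of the clause headed by 'introduced'; c-commands the reflexive within its binding domain — allowed (Principle A).
— Wendy: possessor inside the object DP of the matrix clause; does not c-command the reflexive — cannot bind it (Principle A).
— Wendy's wife: object of the matrix clause; c-commands the reflexive but lies outside its binding domain — cannot bind it (Principle A).

Elena's mentor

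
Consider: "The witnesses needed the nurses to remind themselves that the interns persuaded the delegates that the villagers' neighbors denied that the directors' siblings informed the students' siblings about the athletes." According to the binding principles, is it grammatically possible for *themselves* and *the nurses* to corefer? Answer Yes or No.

Yes

*themselves* is a reflexive; Principle A requires it to be bound within its binding domain — the clause headed by 'remind'.
— the nurses: subject of the clause headed by 'remind'; c-commands the reflexive within its binding domain — allowed (Principle A).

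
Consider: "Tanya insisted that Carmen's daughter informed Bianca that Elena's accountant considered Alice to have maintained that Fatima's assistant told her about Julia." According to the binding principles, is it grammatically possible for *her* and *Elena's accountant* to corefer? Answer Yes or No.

Yes

*her* is a pronoun; Principle B requires it to be free in its binding domain — the clause headed by 'told'.
— Elena's accountant: subject of the clause headed by 'considered'; c-commands the pronoun but lies outside its binding domain — allowed.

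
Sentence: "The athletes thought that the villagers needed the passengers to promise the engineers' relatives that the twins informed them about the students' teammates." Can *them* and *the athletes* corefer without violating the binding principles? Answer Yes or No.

Yes

*the athletes* is an R-expression; Principle C requires it to be free (not bound by any c-commanding expression).
— them: object of the clause headed by 'informed'; the pronoun does not c-command the R-expression — coreference allowed.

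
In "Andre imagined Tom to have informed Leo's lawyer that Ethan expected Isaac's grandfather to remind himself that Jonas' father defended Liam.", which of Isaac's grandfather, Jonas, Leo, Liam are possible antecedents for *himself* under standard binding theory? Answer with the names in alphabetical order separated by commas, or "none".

*himself* is a reflexive; Principle A requires it to be bound within its binding domain — the clause headed by 'remind'.
— Isaac's grandfather: subject of the clause headed by 'remind'; c-commands the reflexive within its binding domain — allowed (Principle A).
— Jonas: possessor inside the subject DP of the clause headed by 'defended'; does not c-command the reflexive — cannot bind it (Principle A).
— Leo: possessor inside the object DP of the clause headed by 'informed'; does not c-command the reflexive — cannot bind it (Principle A).
— Liam: object of the clause headed by 'defended'; does not c-command the reflexive — cannot bind it (Principle A).

Isaac's grandfather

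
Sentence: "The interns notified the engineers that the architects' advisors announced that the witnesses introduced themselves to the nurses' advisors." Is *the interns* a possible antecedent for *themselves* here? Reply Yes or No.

*themselves* is a reflexive; Principle A requires it to be bound within its binding domain — the clause headed by 'introduced'.
— the interns: subject of the matrix clause; c-commands the reflexive but lies outside its binding domain — cannot bind it (Principle A).

No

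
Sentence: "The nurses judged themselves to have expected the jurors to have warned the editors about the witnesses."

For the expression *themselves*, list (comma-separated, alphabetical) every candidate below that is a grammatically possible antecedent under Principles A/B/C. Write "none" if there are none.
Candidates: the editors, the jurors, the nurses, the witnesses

*themselves* is a reflexive; Principle A requires it to be bound within its binding domain — the matrix clause.
— the editors: object of the clause headed by 'warned'; does not c-command the reflexive — cannot bind it (Principle A).
— the jurors: subject of the clause headed by 'warned'; does not c-command the reflexive — cannot bind it (Principle A).
— the nurses: subject of the matrix clause; c-commands the reflexive within its binding domain — allowed (Principle A).
— the witnesses: second object of the clause headed by 'warned'; does not c-command the reflexive — cannot bind it (Principle A).

the nurses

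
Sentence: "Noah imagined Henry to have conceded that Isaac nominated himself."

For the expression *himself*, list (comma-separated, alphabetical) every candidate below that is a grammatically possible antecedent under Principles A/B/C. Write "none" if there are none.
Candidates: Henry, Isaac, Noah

*himself* is a reflexive; Principle A requires it to be bound within its binding domain — the clause headed by 'nominated'.
— Henry: subject of the clause headed by 'conceded'; c-commands the reflexive but lies outside its binding domain — cannot bind it (Principle A).
— Isaac: subject of the clause headed by 'nominated'; c-commands the reflexive within its binding domain — allowed (Principle A).
— Noah: subject of the matrix clause; c-commands the reflexive but lies outside its binding domain — cannot bind it (Principle A).

Isaac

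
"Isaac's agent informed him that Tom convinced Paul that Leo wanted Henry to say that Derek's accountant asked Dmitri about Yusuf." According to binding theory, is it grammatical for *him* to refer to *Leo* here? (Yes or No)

No

*Leo* is an R-expression; Principle C requires it to be free (not bound by any c-commanding expression).
— him: object of the matrix clause; the pronoun c-commands the R-expression — coreference blocked (Principle C).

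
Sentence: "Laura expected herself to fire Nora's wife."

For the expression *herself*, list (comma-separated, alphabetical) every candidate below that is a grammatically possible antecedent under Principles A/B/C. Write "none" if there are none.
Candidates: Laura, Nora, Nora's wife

Laura

*herself* is a reflexive; Principle A requires it to be bound within its binding domain — the matrix clause.
— Laura: subject of the matrix clause; c-commands the reflexive within its binding domain — allowed (Principle A).
— Nora: possessor inside the object DP of the clause headed by 'fire'; does not c-command the reflexive — cannot bind it (Principle A).
— Nora's wife: object of the clause headed by 'fire'; does not c-command the reflexive — cannot bind it (Principle A).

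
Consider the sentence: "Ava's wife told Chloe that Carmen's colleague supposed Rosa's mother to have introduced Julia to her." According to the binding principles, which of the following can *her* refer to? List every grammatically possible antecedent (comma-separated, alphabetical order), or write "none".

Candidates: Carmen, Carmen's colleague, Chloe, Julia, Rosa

*her* is a pronoun; Principle B requires it to be free in its binding domain — the clause headed by 'introduced'.
— Carmen: possessor inside the subject DP of the clause headed by 'supposed'; does not c-command the pronoun — Principle B does not apply; allowed.
— Carmen's colleague: subject of the clause headed by 'supposed'; c-commands the pronoun but lies outside its binding domain — allowed.
— Chloe: object of the matrix clause; c-commands the pronoun but lies outside its binding domain — allowed.
— Julia: object of the clause headed by 'introduced'; c-commands the pronoun within its binding domain — blocked (Principle B).
— Rosa: possessor inside the subject DP of the clause headed by 'introduced'; does not c-command the pronoun — Principle B does not apply; allowed.

Carmen, Carmen's colleague, Chloe, Rosa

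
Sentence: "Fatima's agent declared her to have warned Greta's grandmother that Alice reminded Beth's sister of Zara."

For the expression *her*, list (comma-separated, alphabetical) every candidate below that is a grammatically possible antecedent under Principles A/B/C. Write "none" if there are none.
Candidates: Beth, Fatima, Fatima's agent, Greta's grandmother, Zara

Fatima

*her* is a pronoun; Principle B requires it to be free in its binding domain — the matrix clause.
— Beth: possessor inside the object DP of the clause headed by 'reminded'; is c-commanded by the pronoun; coreference would bind this R-expression — blocked (Principle C).
— Fatima: possessor inside the subject DP of the matrix clause; does not c-command the pronoun — Principle B does not apply; allowed.
— Fatima's agent: subject of the matrix clause; c-commands the pronoun within its binding domain — blocked (Principle B).
— Greta's grandmother: object of the clause headed by 'warned'; is c-commanded by the pronoun; coreference would bind this R-expression — blocked (Principle C).
— Zara: second object of the clause headed by 'reminded'; is c-commanded by the pronoun; coreference would bind this R-expression — blocked (Principle C).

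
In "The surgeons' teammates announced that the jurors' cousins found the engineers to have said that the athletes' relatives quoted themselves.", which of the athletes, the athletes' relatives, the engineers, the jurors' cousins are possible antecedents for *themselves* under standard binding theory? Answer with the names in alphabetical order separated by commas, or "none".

the athletes' relatives

*themselves* is a reflexive; Principle A requires it to be bound within its binding domain — the clause headed by 'quoted'.
— the athletes: possessor inside the subject DP of the clause headed by 'quoted'; does not c-command the reflexive — cannot bind it (Principle A).
— the athletes' relatives: subject of the clause headed by 'quoted'; c-commands the reflexive within its binding domain — allowed (Principle A).
— the engineers: subject of the clause headed by 'said'; c-commands the reflexive but lies outside its binding domain — cannot bind it (Principle A).
— the jurors' cousins: subject of the clause headed by 'found'; c-commands the reflexive but lies outside its binding domain — cannot bind it (Principle A).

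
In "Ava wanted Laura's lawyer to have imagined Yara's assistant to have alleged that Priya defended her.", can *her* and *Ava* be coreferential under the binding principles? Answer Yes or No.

Yes

*Ava* is an R-expression; Principle C requires it to be free (not bound by any c-commanding expression).
— her: object of the clause headed by 'defended'; the pronoun does not c-command the R-expression — coreference allowed.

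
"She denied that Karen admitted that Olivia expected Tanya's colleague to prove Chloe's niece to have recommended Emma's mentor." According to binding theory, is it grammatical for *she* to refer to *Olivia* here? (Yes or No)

*Olivia* is an R-expression; Principle C requires it to be free (not bound by any c-commanding expression).
— she: subject of the matrix clause; the pronoun c-commands the R-expression — coreference blocked (Principle C).

No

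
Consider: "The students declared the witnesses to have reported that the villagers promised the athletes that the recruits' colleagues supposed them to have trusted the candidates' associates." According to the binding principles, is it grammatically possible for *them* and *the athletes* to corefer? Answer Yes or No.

*them* is a pronoun; Principle B requires it to be free in its binding domain — the clause headed by 'supposed'.
— the athletes: object of the clause headed by 'promised'; c-commands the pronoun but lies outside its binding domain — allowed.

Yes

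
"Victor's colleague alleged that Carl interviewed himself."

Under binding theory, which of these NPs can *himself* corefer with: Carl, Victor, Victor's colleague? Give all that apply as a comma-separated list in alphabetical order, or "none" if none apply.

*himself* is a reflexive; Principle A requires it to be bound within its binding domain — the clause headed by 'interviewed'.
— Carl: subject of the clause headed by 'interviewed'; c-commands the reflexive within its binding domain — allowed (Principle A).
— Victor: possessor inside the subject DP of the matrix clause; does not c-command the reflexive — cannot bind it (Principle A).
— Victor's colleague: subject of the matrix clause; c-commands the reflexive but lies outside its binding domain — cannot bind it (Principle A).

Carl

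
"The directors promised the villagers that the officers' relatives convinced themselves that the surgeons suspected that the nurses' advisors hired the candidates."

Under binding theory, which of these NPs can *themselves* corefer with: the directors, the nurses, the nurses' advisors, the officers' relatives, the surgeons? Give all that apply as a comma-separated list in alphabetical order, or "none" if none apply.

*themselves* is a reflexive; Principle A requires it to be bound within its binding domain — the clause headed by 'convinced'.
— the directors: subject of the matrix clause; c-commands the reflexive but lies outside its binding domain — cannot bind it (Principle A).
— the nurses: possessor inside the subject DP of the clause headed by 'hired'; does not c-command the reflexive — cannot bind it (Principle A).
— the nurses' advisors: subject of the clause headed by 'hired'; does not c-command the reflexive — cannot bind it (Principle A).
— the officers' relatives: subject of the clause headed by 'convinced'; c-commands the reflexive within its binding domain — allowed (Principle A).
— the surgeons: subject of the clause headed by 'suspected'; does not c-command the reflexive — cannot bind it (Principle A).

the officers' relatives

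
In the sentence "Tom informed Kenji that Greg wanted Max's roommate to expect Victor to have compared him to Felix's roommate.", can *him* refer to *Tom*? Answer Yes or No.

*him* is a pronoun; Principle B requires it to be free in its binding domain — the clause headed by 'compared'.
— Tom: subject of the matrix clause; c-commands the pronoun but lies outside its binding domain — allowed.

Yes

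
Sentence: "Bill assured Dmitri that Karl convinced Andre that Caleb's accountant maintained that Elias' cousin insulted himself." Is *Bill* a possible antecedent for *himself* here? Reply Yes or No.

No

*himself* is a reflexive; Principle A requires it to be bound within its binding domain — the clause headed by 'insulted'.
— Bill: subject of the matrix clause; c-commands the reflexive but lies outside its binding domain — cannot bind it (Principle A).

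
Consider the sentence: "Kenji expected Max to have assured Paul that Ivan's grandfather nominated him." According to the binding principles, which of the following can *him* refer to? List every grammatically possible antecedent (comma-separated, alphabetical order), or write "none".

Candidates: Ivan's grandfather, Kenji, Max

*him* is a pronoun; Principle B requires it to be free in its binding domain — the clause headed by 'nominated'.
— Ivan's grandfather: subject of the clause headed by 'nominated'; c-commands the pronoun within its binding domain — blocked (Principle B).
— Kenji: subject of the matrix clause; c-commands the pronoun but lies outside its binding domain — allowed.
— Max: subject of the clause headed by 'assured'; c-commands the pronoun but lies outside its binding domain — allowed.

Kenji, Max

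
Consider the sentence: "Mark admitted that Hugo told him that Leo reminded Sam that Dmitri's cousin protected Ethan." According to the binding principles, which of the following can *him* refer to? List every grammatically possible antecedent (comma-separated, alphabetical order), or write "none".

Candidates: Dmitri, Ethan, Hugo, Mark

*him* is a pronoun; Principle B requires it to be free in its binding domain — the clause headed by 'told'.
— Dmitri: possessor inside the subject DP of the clause headed by 'protected'; is c-commanded by the pronoun; coreference would bind this R-expression — blocked (Principle C).
— Ethan: object of the clause headed by 'protected'; is c-commanded by the pronoun; coreference would bind this R-expression — blocked (Principle C).
— Hugo: subject of the clause headed by 'told'; c-commands the pronoun within its binding domain — blocked (Principle B).
— Mark: subject of the matrix clause; c-commands the pronoun but lies outside its binding domain — allowed.

Mark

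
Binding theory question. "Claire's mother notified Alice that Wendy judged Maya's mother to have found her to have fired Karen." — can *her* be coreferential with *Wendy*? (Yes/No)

Yes

*her* is a pronoun; Principle B requires it to be free in its binding domain — the clause headed by 'found'.
— Wendy: subject of the clause headed by 'judged'; c-commands the pronoun but lies outside its binding domain — allowed.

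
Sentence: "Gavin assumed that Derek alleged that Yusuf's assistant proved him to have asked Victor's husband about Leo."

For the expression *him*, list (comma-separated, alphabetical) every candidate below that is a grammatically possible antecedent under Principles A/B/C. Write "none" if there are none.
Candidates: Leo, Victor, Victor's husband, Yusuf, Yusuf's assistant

Yusuf

*him* is a pronoun; Principle B requires it to be free in its binding domain — the clause headed by 'proved'.
— Leo: second object of the clause headed by 'asked'; is c-commanded by the pronoun; coreference would bind this R-expression — blocked (Principle C).
— Victor: possessor inside the object DP of the clause headed by 'asked'; is c-commanded by the pronoun; coreference would bind this R-expression — blocked (Principle C).
— Victor's husband: object of the clause headed by 'asked'; is c-commanded by the pronoun; coreference would bind this R-expression — blocked (Principle C).
— Yusuf: possessor inside the subject DP of the clause headed by 'proved'; does not c-command the pronoun — Principle B does not apply; allowed.
— Yusuf's assistant: subject of the clause headed by 'proved'; c-commands the pronoun within its binding domain — blocked (Principle B).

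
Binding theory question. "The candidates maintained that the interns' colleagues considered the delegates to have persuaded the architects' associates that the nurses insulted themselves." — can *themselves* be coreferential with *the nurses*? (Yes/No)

*themselves* is a reflexive; Principle A requires it to be bound within its binding domain — the clause headed by 'insulted'.
— the nurses: subject of the clause headed by 'insulted'; c-commands the reflexive within its binding domain — allowed (Principle A).

Yes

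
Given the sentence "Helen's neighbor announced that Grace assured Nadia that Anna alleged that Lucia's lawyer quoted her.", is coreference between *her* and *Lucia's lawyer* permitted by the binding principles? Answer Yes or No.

*her* is a pronoun; Principle B requires it to be free in its binding domain — the clause headed by 'quoted'.
— Lucia's lawyer: subject of the clause headed by 'quoted'; c-commands the pronoun within its binding domain — blocked (Principle B).

No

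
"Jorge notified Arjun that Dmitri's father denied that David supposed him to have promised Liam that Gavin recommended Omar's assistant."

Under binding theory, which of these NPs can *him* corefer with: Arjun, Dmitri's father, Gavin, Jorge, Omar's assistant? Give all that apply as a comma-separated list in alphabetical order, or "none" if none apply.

Arjun, Dmitri's father, Jorge

*him* is a pronoun; Principle B requires it to be free in its binding domain — the clause headed by 'supposed'.
— Arjun: object of the matrix clause; c-commands the pronoun but lies outside its binding domain — allowed.
— Dmitri's father: subject of the clause headed by 'denied'; c-commands the pronoun but lies outside its binding domain — allowed.
— Gavin: subject of the clause headed by 'recommended'; is c-commanded by the pronoun; coreference would bind this R-expression — blocked (Principle C).
— Jorge: subject of the matrix clause; c-commands the pronoun but lies outside its binding domain — allowed.
— Omar's assistant: object of the clause headed by 'recommended'; is c-commanded by the pronoun; coreference would bind this R-expression — blocked (Principle C).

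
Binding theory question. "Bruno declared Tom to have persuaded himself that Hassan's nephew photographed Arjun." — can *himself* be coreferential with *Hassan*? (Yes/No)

*himself* is a reflexive; Principle A requires it to be bound within its binding domain — the clause headed by 'persuaded'.
— Hassan: possessor inside the subject DP of the clause headed by 'photographed'; does not c-command the reflexive — cannot bind it (Principle A).

No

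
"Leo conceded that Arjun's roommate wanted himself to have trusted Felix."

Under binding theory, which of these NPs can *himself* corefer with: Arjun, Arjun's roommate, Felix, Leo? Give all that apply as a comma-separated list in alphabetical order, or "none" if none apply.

Arjun's roommate

*himself* is a reflexive; Principle A requires it to be bound within its binding domain — the clause headed by 'wanted'.
— Arjun: possessor inside the subject DP of the clause headed by 'wanted'; does not c-command the reflexive — cannot bind it (Principle A).
— Arjun's roommate: subject of the clause headed by 'wanted'; c-commands the reflexive within its binding domain — allowed (Principle A).
— Felix: object of the clause headed by 'trusted'; does not c-command the reflexive — cannot bind it (Principle A).
— Leo: subject of the matrix clause; c-commands the reflexive but lies outside its binding domain — cannot bind it (Principle A).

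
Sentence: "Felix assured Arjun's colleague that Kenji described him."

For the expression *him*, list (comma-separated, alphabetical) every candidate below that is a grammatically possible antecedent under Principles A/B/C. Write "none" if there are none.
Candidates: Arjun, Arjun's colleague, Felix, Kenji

*him* is a pronoun; Principle B requires it to be free in its binding domain — the clause headed by 'described'.
— Arjun: possessor inside the object DP of the matrix clause; does not c-command the pronoun — Principle B does not apply; allowed.
— Arjun's colleague: object of the matrix clause; c-commands the pronoun but lies outside its binding domain — allowed.
— Felix: subject of the matrix clause; c-commands the pronoun but lies outside its binding domain — allowed.
— Kenji: subject of the clause headed by 'described'; c-commands the pronoun within its binding domain — blocked (Principle B).

Arjun, Arjun's colleague, Felix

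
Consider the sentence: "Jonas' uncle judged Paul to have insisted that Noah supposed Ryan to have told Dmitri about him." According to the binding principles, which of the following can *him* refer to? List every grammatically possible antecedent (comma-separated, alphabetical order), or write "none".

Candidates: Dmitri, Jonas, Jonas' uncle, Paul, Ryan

Jonas, Jonas' uncle, Paul

*him* is a pronoun; Principle B requires it to be free in its binding domain — the clause headed by 'told'.
— Dmitri: object of the clause headed by 'told'; c-commands the pronoun within its binding domain — blocked (Principle B).
— Jonas: possessor inside the subject DP of the matrix clause; does not c-command the pronoun — Principle B does not apply; allowed.
— Jonas' uncle: subject of the matrix clause; c-commands the pronoun but lies outside its binding domain — allowed.
— Paul: subject of the clause headed by 'insisted'; c-commands the pronoun but lies outside its binding domain — allowed.
— Ryan: subject of the clause headed by 'told'; c-commands the pronoun within its binding domain — blocked (Principle B).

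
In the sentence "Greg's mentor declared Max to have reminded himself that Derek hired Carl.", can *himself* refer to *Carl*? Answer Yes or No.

No

*himself* is a reflexive; Principle A requires it to be bound within its binding domain — the clause headed by 'reminded'.
— Carl: object of the clause headed by 'hired'; does not c-command the reflexive — cannot bind it (Principle A).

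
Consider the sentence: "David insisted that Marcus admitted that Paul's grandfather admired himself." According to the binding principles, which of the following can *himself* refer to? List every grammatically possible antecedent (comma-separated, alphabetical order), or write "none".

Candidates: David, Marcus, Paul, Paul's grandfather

Paul's grandfather

*himself* is a reflexive; Principle A requires it to be bound within its binding domain — the clause headed by 'admired'.
— David: subject of the matrix clause; c-commands the reflexive but lies outside its binding domain — cannot bind it (Principle A).
— Marcus: subject of the clause headed by 'admitted'; c-commands the reflexive but lies outside its binding domain — cannot bind it (Principle A).
— Paul: possessor inside the subject DP of the clause headed by 'admired'; does not c-command the reflexive — cannot bind it (Principle A).
— Paul's grandfather: subject of the clause headed by 'admired'; c-commands the reflexive within its binding domain — allowed (Principle A).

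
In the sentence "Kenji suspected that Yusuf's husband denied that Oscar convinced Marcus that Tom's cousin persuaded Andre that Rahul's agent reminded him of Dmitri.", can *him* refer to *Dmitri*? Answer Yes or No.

*him* is a pronoun; Principle B requires it to be free in its binding domain — the clause headed by 'reminded'.
— Dmitri: second object of the clause headed by 'reminded'; is c-commanded by the pronoun; coreference would bind this R-expression — blocked (Principle C).

No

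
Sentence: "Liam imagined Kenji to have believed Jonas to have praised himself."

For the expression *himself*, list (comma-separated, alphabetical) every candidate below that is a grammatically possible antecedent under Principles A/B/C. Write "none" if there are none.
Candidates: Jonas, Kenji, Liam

*himself* is a reflexive; Principle A requires it to be bound within its binding domain — the clause headed by 'praised'.
— Jonas: subject of the clause headed by 'praised'; c-commands the reflexive within its binding domain — allowed (Principle A).
— Kenji: subject of the clause headed by 'believed'; c-commands the reflexive but lies outside its binding domain — cannot bind it (Principle A).
— Liam: subject of the matrix clause; c-commands the reflexive but lies outside its binding domain — cannot bind it (Principle A).

Jonas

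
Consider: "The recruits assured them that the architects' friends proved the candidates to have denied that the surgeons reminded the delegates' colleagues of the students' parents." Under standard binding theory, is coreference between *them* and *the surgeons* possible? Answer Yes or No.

No

*the surgeons* is an R-expression; Principle C requires it to be free (not bound by any c-commanding expression).
— them: object of the matrix clause; the pronoun c-commands the R-expression — coreference blocked (Principle C).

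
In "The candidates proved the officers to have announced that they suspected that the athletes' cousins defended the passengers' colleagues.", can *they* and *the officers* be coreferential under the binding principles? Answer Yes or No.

*the officers* is an R-expression; Principle C requires it to be free (not bound by any c-commanding expression).
— they: subject of the clause headed by 'suspected'; the pronoun does not c-command the R-expression — coreference allowed.

Yes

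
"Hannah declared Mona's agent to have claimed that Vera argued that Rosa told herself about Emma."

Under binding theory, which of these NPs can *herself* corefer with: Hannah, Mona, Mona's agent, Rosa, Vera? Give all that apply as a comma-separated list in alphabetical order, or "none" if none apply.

Rosa

*herself* is a reflexive; Principle A requires it to be bound within its binding domain — the clause headed by 'told'.
— Hannah: subject of the matrix clause; c-commands the reflexive but lies outside its binding domain — cannot bind it (Principle A).
— Mona: possessor inside the subject DP of the clause headed by 'claimed'; does not c-command the reflexive — cannot bind it (Principle A).
— Mona's agent: subject of the clause headed by 'claimed'; c-commands the reflexive but lies outside its binding domain — cannot bind it (Principle A).
— Rosa: subject of the clause headed by 'told'; c-commands the reflexive within its binding domain — allowed (Principle A).
— Vera: subject of the clause headed by 'argued'; c-commands the reflexive but lies outside its binding domain — cannot bind it (Principle A).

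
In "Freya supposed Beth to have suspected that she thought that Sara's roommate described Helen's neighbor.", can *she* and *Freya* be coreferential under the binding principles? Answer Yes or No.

Yes

*Freya* is an R-expression; Principle C requires it to be free (not bound by any c-commanding expression).
— she: subject of the clause headed by 'thought'; the pronoun does not c-command the R-expression — coreference allowed.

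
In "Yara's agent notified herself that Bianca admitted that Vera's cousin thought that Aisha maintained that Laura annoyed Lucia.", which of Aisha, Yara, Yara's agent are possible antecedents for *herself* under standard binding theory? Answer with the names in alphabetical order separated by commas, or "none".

Yara's agent

*herself* is a reflexive; Principle A requires it to be bound within its binding domain — the matrix clause.
— Aisha: subject of the clause headed by 'maintained'; does not c-command the reflexive — cannot bind it (Principle A).
— Yara: possessor inside the subject DP of the matrix clause; does not c-command the reflexive — cannot bind it (Principle A).
— Yara's agent: subject of the matrix clause; c-commands the reflexive within its binding domain — allowed (Principle A).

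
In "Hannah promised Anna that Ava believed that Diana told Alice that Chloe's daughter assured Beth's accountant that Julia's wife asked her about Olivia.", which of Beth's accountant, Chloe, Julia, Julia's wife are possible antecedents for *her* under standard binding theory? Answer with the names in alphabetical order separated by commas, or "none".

Beth's accountant, Chloe, Julia

*her* is a pronoun; Principle B requires it to be free in its binding domain — the clause headed by 'asked'.
— Beth's accountant: object of the clause headed by 'assured'; c-commands the pronoun but lies outside its binding domain — allowed.
— Chloe: possessor inside the subject DP of the clause headed by 'assured'; does not c-command the pronoun — Principle B does not apply; allowed.
— Julia: possessor inside the subject DP of the clause headed by 'asked'; does not c-command the pronoun — Principle B does not apply; allowed.
— Julia's wife: subject of the clause headed by 'asked'; c-commands the pronoun within its binding domain — blocked (Principle B).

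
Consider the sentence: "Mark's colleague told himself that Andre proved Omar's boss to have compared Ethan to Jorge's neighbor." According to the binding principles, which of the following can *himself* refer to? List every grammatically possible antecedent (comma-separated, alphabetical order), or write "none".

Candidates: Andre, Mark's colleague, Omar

*himself* is a reflexive; Principle A requires it to be bound within its binding domain — the matrix clause.
— Andre: subject of the clause headed by 'proved'; does not c-command the reflexive — cannot bind it (Principle A).
— Mark's colleague: subject of the matrix clause; c-commands the reflexive within its binding domain — allowed (Principle A).
— Omar: possessor inside the subject DP of the clause headed by 'compared'; does not c-command the reflexive — cannot bind it (Principle A).

Mark's colleague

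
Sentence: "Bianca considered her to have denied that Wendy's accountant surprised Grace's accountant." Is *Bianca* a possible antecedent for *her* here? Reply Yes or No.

No

*her* is a pronoun; Principle B requires it to be free in its binding domain — the matrix clause.
— Bianca: subject of the matrix clause; c-commands the pronoun within its binding domain — blocked (Principle B).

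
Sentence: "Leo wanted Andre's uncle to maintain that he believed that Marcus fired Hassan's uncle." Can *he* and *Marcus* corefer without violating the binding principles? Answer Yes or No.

No

*Marcus* is an R-expression; Principle C requires it to be free (not bound by any c-commanding expression).
— he: subject of the clause headed by 'believed'; the pronoun c-commands the R-expression — coreference blocked (Principle C).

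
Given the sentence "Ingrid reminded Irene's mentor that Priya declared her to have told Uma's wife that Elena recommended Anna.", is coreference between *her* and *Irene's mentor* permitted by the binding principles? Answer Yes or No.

Yes

*her* is a pronoun; Principle B requires it to be free in its binding domain — the clause headed by 'declared'.
— Irene's mentor: object of the matrix clause; c-commands the pronoun but lies outside its binding domain — allowed.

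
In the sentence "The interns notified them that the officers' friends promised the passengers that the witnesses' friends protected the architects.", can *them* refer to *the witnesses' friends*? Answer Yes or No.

No

*them* is a pronoun; Principle B requires it to be free in its binding domain — the matrix clause.
— the witnesses' friends: subject of the clause headed by 'protected'; is c-commanded by the pronoun; coreference would bind this R-expression — blocked (Principle C).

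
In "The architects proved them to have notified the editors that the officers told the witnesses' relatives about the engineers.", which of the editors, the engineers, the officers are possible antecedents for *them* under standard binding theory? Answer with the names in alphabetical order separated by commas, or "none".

none

*them* is a pronoun; Principle B requires it to be free in its binding domain — the matrix clause.
— the editors: object of the clause headed by 'notified'; is c-commanded by the pronoun; coreference would bind this R-expression — blocked (Principle C).
— the engineers: second object of the clause headed by 'told'; is c-commanded by the pronoun; coreference would bind this R-expression — blocked (Principle C).
— the officers: subject of the clause headed by 'told'; is c-commanded by the pronoun; coreference would bind this R-expression — blocked (Principle C).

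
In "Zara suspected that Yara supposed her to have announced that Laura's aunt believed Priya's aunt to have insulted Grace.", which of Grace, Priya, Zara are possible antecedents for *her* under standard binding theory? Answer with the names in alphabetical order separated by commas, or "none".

*her* is a pronoun; Principle B requires it to be free in its binding domain — the clause headed by 'supposed'.
— Grace: object of the clause headed by 'insulted'; is c-commanded by the pronoun; coreference would bind this R-expression — blocked (Principle C).
— Priya: possessor inside the subject DP of the clause headed by 'insulted'; is c-commanded by the pronoun; coreference would bind this R-expression — blocked (Principle C).
— Zara: subject of the matrix clause; c-commands the pronoun but lies outside its binding domain — allowed.

Zara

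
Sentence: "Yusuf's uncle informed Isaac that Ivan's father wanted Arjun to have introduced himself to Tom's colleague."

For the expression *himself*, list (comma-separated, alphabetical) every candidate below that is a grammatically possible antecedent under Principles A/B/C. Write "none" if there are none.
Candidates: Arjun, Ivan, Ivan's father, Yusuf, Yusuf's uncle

*himself* is a reflexive; Principle A requires it to be bound within its binding domain — the clause headed by 'introduced'.
— Arjun: subject of the clause headed by 'introduced'; c-commands the reflexive within its binding domain — allowed (Principle A).
— Ivan: possessor inside the subject DP of the clause headed by 'wanted'; does not c-command the reflexive — cannot bind it (Principle A).
— Ivan's father: subject of the clause headed by 'wanted'; c-commands the reflexive but lies outside its binding domain — cannot bind it (Principle A).
— Yusuf: possessor inside the subject DP of the matrix clause; does not c-command the reflexive — cannot bind it (Principle A).
— Yusuf's uncle: subject of the matrix clause; c-commands the reflexive but lies outside its binding domain — cannot bind it (Principle A).

Arjun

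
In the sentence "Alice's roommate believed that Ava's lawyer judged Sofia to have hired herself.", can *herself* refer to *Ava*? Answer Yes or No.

No

*herself* is a reflexive; Principle A requires it to be bound within its binding domain — the clause headed by 'hired'.
— Ava: possessor inside the subject DP of the clause headed by 'judged'; does not c-command the reflexive — cannot bind it (Principle A).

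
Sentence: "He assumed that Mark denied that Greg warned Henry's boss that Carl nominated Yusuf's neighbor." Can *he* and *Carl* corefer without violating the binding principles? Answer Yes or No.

No

*Carl* is an R-expression; Principle C requires it to be free (not bound by any c-commanding expression).
— he: subject of the matrix clause; the pronoun c-commands the R-expression — coreference blocked (Principle C).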